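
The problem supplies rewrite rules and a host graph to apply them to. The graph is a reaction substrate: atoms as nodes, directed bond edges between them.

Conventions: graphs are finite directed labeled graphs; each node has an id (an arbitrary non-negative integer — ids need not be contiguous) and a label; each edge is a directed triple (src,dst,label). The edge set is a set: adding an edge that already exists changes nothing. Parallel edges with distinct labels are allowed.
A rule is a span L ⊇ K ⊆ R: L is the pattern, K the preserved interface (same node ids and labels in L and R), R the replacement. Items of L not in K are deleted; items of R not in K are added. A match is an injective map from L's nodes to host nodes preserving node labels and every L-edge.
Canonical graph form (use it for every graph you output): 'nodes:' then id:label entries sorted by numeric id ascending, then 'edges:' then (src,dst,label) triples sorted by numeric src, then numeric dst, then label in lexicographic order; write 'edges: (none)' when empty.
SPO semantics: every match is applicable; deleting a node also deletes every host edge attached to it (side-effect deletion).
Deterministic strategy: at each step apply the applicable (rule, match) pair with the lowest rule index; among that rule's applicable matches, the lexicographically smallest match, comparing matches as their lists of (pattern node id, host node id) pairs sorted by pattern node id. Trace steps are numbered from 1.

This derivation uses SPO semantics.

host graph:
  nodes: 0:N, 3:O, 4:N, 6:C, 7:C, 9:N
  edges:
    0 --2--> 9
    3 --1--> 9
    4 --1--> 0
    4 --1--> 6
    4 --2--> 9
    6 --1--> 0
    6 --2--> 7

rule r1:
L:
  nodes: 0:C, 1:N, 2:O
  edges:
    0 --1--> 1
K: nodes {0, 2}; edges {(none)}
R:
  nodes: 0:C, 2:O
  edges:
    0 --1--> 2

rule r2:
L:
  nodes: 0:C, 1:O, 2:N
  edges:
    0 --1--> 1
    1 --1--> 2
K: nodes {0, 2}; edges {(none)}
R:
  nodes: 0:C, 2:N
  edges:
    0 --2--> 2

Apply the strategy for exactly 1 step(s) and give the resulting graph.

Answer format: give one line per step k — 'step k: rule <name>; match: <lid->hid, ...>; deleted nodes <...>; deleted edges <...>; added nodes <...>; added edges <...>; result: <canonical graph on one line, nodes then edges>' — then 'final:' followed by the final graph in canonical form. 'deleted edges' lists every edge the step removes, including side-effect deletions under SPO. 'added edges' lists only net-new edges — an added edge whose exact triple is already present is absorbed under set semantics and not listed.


step 1: rule r1; match: 0->6, 1->0, 2->3; deleted nodes 0; deleted edges (0,9,2); (4,0,1); (6,0,1); added nodes (none); added edges (6,3,1); result: nodes: 3:O, 4:N, 6:C, 7:C, 9:N edges: (3,9,1); (4,6,1); (4,9,2); (6,3,1); (6,7,2)
final:
nodes: 3:O, 4:N, 6:C, 7:C, 9:N
edges: (3,9,1); (4,6,1); (4,9,2); (6,3,1); (6,7,2)


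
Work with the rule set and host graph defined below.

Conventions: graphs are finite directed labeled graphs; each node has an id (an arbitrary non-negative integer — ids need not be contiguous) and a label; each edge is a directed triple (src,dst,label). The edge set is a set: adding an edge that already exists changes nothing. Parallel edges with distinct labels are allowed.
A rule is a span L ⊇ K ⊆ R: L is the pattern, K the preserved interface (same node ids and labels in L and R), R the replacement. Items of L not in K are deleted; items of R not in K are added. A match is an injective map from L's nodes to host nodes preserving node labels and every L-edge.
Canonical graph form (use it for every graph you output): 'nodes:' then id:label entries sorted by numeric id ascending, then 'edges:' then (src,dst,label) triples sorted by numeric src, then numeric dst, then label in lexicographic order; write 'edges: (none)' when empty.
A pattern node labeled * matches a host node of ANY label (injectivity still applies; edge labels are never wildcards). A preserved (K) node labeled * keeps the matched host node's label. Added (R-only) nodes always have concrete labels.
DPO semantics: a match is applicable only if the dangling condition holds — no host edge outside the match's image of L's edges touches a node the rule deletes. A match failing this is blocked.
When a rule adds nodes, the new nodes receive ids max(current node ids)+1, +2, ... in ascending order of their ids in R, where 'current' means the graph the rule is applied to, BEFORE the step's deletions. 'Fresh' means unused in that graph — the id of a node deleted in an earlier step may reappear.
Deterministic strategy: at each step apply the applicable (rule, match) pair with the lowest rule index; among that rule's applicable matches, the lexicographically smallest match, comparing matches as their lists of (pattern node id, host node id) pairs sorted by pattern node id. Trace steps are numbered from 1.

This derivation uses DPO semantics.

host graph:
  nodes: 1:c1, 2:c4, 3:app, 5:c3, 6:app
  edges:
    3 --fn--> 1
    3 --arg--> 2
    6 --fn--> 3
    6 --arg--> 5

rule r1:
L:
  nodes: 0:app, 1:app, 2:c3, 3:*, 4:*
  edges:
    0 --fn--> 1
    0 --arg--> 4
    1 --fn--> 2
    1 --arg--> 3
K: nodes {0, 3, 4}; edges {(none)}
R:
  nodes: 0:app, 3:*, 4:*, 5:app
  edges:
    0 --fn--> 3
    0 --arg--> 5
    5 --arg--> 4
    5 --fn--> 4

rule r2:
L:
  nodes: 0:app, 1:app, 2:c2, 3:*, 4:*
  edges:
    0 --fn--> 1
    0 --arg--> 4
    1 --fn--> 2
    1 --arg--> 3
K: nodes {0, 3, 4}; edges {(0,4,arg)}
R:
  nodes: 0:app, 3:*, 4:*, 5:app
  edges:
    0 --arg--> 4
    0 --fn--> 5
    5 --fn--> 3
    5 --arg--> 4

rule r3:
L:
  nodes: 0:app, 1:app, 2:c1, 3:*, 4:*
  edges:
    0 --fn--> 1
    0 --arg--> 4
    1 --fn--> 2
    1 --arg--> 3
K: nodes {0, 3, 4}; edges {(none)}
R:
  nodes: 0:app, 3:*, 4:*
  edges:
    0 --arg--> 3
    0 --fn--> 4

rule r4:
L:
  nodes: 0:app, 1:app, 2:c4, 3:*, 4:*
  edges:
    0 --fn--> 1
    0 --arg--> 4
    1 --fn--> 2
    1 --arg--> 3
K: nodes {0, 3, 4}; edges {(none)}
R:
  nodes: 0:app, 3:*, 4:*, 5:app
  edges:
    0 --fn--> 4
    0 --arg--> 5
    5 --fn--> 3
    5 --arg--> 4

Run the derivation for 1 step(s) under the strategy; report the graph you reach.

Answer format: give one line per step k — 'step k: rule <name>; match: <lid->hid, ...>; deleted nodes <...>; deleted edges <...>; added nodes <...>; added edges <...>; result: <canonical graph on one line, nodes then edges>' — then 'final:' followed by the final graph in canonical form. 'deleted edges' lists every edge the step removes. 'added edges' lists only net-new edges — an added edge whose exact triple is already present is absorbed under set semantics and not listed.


step 1: rule r3; match: 0->6, 1->3, 2->1, 3->2, 4->5; deleted nodes 1, 3; deleted edges (3,1,fn); (3,2,arg); (6,3,fn); (6,5,arg); added nodes (none); added edges (6,2,arg); (6,5,fn); result: nodes: 2:c4, 5:c3, 6:app edges: (6,2,arg); (6,5,fn)
final:
nodes: 2:c4, 5:c3, 6:app
edges: (6,2,arg); (6,5,fn)


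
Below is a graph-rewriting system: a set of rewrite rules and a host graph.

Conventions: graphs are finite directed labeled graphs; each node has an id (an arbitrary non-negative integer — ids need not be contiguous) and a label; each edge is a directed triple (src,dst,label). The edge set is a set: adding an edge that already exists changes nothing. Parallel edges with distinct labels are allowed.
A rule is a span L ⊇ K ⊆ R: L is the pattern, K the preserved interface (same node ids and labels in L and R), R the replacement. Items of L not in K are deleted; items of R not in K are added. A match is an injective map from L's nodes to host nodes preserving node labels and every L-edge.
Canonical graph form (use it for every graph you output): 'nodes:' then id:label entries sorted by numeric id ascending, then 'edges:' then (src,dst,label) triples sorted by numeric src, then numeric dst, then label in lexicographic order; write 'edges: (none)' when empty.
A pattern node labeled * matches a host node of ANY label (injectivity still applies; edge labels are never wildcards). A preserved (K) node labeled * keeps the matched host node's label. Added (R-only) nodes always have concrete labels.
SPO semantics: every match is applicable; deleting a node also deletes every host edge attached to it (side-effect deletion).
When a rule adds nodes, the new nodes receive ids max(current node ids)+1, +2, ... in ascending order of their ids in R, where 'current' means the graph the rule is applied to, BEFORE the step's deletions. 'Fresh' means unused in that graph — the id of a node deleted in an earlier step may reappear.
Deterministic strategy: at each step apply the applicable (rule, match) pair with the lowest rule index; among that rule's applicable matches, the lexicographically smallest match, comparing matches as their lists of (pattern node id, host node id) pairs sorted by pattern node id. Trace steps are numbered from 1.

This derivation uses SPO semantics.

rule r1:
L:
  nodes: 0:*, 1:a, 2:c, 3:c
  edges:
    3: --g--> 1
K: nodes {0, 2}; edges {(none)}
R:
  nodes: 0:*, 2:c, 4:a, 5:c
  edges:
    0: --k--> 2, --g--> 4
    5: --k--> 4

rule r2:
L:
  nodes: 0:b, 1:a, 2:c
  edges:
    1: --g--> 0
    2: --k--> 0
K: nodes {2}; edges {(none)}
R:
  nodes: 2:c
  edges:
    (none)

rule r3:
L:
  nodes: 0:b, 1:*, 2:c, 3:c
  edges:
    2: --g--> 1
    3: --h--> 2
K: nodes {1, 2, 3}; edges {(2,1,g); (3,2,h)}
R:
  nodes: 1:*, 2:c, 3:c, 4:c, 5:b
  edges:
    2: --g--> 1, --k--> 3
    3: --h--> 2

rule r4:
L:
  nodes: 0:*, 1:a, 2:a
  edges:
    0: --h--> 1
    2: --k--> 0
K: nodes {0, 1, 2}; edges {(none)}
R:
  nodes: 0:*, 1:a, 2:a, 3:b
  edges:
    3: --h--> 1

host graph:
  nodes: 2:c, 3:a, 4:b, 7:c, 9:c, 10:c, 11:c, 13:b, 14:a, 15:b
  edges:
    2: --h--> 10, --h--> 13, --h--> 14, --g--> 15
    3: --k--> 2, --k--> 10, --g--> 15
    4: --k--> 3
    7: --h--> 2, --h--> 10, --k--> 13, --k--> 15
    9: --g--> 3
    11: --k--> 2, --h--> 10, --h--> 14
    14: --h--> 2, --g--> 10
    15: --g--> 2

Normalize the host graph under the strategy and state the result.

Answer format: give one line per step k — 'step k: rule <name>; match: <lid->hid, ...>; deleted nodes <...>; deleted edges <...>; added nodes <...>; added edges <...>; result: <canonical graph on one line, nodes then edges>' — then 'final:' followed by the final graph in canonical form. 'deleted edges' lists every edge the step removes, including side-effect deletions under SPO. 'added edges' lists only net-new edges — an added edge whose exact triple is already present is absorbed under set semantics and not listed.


step 1: rule r1; match: 0->2, 1->3, 2->7, 3->9; deleted nodes 3, 9; deleted edges (3,2,k); (3,10,k); (3,15,g); (4,3,k); (9,3,g); added nodes 16, 17; added edges (2,7,k); (2,16,g); (17,16,k); result: nodes: 2:c, 4:b, 7:c, 10:c, 11:c, 13:b, 14:a, 15:b, 16:a, 17:c edges: (2,7,k); (2,10,h); (2,13,h); (2,14,h); (2,15,g); (2,16,g); (7,2,h); (7,10,h); (7,13,k); (7,15,k); (11,2,k); (11,10,h); (11,14,h); (14,2,h); (14,10,g); (15,2,g); (17,16,k)
step 2: rule r1; match: 0->4, 1->16, 2->7, 3->2; deleted nodes 2, 16; deleted edges (2,7,k); (2,10,h); (2,13,h); (2,14,h); (2,15,g); (2,16,g); (7,2,h); (11,2,k); (14,2,h); (15,2,g); (17,16,k); added nodes 18, 19; added edges (4,7,k); (4,18,g); (19,18,k); result: nodes: 4:b, 7:c, 10:c, 11:c, 13:b, 14:a, 15:b, 17:c, 18:a, 19:c edges: (4,7,k); (4,18,g); (7,10,h); (7,13,k); (7,15,k); (11,10,h); (11,14,h); (14,10,g); (19,18,k)
final:
nodes: 4:b, 7:c, 10:c, 11:c, 13:b, 14:a, 15:b, 17:c, 18:a, 19:c
edges: (4,7,k); (4,18,g); (7,10,h); (7,13,k); (7,15,k); (11,10,h); (11,14,h); (14,10,g); (19,18,k)


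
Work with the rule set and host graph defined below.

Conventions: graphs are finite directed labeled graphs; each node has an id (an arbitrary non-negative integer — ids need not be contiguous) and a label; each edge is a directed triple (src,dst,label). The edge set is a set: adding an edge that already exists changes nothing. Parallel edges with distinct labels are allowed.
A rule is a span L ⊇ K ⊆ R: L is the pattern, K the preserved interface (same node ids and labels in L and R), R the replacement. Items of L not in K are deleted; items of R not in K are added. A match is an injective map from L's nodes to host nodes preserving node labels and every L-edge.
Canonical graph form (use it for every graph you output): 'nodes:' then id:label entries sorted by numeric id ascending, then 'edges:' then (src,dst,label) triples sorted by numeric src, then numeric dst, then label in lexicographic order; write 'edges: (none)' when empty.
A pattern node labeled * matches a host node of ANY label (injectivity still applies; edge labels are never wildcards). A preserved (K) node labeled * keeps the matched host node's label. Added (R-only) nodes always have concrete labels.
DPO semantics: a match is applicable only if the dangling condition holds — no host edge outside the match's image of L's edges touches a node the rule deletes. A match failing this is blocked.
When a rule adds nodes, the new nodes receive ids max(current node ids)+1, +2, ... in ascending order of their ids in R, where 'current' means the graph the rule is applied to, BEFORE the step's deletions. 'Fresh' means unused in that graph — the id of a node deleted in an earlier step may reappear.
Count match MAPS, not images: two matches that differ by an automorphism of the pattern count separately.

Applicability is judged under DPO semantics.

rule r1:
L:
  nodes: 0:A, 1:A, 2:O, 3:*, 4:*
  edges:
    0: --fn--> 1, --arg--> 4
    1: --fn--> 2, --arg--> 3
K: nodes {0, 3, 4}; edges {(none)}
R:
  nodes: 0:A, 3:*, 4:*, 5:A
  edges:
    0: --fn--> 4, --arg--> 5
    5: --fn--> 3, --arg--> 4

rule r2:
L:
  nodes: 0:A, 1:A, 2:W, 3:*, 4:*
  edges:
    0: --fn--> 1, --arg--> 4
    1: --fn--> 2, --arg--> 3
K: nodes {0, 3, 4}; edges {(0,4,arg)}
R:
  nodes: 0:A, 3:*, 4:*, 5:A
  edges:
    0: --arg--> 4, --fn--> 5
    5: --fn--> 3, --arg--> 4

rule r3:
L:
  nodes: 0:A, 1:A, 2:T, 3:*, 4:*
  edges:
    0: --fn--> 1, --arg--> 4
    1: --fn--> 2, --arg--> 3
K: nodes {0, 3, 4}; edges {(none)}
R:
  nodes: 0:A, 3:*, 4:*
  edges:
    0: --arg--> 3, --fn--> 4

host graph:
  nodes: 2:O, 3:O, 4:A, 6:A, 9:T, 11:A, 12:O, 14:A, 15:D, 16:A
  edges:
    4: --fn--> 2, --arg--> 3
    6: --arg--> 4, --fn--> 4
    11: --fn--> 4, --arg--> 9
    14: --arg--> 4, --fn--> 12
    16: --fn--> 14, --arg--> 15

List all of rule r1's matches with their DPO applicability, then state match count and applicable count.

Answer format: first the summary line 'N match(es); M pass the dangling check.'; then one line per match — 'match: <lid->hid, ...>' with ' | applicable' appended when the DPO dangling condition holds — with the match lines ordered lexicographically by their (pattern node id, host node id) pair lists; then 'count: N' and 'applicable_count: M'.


2 match(es); 1 pass the dangling check.
match: 0->11, 1->4, 2->2, 3->3, 4->9
match: 0->16, 1->14, 2->12, 3->4, 4->15 | applicable
count: 2
applicable_count: 1


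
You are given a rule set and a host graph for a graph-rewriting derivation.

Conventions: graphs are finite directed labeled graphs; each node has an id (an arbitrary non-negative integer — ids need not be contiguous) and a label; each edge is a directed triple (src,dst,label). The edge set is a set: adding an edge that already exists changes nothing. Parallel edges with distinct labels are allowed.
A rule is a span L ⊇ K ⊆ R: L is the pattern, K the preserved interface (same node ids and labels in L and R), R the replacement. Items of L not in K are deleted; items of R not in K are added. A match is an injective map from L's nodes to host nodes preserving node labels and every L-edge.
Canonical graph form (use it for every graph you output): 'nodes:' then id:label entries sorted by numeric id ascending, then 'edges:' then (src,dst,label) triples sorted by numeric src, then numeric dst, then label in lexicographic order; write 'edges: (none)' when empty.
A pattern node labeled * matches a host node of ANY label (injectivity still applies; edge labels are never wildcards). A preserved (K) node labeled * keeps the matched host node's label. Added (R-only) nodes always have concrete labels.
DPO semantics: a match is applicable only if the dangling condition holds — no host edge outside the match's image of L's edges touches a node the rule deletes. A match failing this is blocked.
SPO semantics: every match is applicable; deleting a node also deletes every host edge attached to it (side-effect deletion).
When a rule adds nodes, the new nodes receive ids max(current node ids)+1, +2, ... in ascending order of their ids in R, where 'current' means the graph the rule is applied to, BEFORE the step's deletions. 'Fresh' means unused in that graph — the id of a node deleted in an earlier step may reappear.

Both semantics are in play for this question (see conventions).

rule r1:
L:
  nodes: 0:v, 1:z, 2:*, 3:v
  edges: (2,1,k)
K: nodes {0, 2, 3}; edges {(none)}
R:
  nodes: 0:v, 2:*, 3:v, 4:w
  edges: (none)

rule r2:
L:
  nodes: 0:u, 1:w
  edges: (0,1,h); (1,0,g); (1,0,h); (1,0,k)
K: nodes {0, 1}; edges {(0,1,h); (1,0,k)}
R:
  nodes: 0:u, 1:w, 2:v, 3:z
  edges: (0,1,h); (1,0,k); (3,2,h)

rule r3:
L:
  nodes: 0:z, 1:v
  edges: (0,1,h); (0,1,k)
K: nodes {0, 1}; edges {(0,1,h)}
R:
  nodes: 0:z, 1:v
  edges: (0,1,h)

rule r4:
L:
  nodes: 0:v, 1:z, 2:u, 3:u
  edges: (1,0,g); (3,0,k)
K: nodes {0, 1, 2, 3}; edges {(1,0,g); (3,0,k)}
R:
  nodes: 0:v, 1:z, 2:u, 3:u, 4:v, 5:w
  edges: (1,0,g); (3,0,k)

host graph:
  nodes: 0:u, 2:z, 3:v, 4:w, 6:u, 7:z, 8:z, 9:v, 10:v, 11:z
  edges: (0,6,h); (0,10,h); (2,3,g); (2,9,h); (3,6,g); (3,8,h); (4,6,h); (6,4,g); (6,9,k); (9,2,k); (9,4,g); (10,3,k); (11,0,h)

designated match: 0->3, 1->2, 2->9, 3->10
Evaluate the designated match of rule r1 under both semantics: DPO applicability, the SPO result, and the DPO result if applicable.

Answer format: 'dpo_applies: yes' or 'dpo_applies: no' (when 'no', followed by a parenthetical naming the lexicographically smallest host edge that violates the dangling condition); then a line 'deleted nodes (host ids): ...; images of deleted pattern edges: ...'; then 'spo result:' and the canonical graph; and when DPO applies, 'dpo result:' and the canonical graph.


dpo_applies: no
(the rule deletes node 2, which keeps host edge (2,3,g) outside the match image — the dangling condition fails, DPO blocks; SPO proceeds and side-deletes such edges)
deleted nodes (host ids): 2; images of deleted pattern edges: (9,2,k)
spo result:
nodes: 0:u, 3:v, 4:w, 6:u, 7:z, 8:z, 9:v, 10:v, 11:z, 12:w
edges: (0,6,h); (0,10,h); (3,6,g); (3,8,h); (4,6,h); (6,4,g); (6,9,k); (9,4,g); (10,3,k); (11,0,h)


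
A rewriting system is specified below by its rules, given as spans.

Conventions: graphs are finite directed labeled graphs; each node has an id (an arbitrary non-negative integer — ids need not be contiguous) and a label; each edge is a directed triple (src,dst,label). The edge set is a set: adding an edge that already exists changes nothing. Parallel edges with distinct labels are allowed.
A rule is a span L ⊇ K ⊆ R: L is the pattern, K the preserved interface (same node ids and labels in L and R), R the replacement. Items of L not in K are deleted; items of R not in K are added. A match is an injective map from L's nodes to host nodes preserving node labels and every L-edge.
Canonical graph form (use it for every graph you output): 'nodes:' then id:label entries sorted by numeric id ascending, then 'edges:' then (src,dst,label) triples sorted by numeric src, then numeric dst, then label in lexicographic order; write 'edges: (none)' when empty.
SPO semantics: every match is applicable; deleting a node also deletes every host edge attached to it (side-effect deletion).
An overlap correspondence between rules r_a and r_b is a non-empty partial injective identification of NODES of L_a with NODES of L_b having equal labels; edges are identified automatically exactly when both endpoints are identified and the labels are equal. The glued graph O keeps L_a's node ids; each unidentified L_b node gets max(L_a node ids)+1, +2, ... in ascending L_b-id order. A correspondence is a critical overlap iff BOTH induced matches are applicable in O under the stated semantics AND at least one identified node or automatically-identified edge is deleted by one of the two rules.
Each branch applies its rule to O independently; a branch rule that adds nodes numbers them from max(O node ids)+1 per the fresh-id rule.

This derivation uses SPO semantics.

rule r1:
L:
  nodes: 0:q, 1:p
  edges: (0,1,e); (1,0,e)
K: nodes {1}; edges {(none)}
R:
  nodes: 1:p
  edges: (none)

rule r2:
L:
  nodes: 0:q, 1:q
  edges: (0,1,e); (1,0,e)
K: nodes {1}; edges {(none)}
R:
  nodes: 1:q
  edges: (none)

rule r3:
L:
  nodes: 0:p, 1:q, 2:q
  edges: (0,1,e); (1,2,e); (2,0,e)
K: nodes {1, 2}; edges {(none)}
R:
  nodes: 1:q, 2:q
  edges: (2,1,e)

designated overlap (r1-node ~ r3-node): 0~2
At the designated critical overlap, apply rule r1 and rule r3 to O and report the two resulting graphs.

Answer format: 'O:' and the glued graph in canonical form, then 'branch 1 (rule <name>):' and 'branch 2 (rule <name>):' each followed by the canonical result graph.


O:
nodes: 0:q, 1:p, 2:p, 3:q
edges: (0,1,e); (0,2,e); (1,0,e); (2,3,e); (3,0,e)
branch 1 (rule r1):
nodes: 1:p, 2:p, 3:q
edges: (2,3,e)
branch 2 (rule r3):
nodes: 0:q, 1:p, 3:q
edges: (0,1,e); (0,3,e); (1,0,e)


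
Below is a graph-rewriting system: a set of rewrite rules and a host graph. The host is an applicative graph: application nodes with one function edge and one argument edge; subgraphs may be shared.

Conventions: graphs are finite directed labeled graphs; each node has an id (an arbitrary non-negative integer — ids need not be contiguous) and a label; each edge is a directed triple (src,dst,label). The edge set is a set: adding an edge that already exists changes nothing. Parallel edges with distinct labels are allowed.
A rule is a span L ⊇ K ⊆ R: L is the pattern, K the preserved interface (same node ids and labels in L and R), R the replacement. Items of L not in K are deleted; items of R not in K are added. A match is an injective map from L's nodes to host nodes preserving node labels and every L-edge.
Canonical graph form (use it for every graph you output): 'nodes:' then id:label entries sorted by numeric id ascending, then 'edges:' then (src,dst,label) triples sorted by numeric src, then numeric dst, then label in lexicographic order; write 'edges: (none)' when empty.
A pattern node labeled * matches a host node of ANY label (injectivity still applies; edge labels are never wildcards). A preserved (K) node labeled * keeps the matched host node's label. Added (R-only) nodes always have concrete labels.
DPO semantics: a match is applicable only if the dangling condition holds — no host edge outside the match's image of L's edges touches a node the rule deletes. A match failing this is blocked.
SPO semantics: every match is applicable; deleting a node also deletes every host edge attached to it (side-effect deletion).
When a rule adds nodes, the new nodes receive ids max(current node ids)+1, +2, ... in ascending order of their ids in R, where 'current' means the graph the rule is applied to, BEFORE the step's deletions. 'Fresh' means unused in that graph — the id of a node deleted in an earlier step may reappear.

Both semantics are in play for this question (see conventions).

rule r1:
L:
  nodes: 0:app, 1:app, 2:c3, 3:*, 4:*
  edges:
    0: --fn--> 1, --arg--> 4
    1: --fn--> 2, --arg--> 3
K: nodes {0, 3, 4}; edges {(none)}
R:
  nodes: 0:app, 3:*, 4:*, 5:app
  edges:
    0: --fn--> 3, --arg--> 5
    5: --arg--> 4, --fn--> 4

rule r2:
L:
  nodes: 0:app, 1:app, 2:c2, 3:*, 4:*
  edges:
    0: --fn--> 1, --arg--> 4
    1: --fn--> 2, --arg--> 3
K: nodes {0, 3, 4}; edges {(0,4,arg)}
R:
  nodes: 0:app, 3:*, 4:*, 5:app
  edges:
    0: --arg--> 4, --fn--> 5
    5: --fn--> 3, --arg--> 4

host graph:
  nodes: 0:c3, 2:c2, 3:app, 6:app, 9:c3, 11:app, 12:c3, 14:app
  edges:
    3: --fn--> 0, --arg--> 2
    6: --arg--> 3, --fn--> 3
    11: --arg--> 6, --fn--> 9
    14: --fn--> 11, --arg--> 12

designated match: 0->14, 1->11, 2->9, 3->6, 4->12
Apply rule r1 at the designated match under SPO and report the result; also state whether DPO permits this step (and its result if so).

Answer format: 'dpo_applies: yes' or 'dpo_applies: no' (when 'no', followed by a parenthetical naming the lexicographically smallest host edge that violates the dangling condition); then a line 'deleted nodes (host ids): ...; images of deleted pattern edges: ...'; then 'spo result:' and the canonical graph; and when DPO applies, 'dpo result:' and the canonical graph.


dpo_applies: yes
deleted nodes (host ids): 9, 11; images of deleted pattern edges: (11,6,arg); (11,9,fn); (14,11,fn); (14,12,arg)
spo result:
nodes: 0:c3, 2:c2, 3:app, 6:app, 12:c3, 14:app, 15:app
edges: (3,0,fn); (3,2,arg); (6,3,arg); (6,3,fn); (14,6,fn); (14,15,arg); (15,12,arg); (15,12,fn)
dpo result:
nodes: 0:c3, 2:c2, 3:app, 6:app, 12:c3, 14:app, 15:app
edges: (3,0,fn); (3,2,arg); (6,3,arg); (6,3,fn); (14,6,fn); (14,15,arg); (15,12,arg); (15,12,fn)


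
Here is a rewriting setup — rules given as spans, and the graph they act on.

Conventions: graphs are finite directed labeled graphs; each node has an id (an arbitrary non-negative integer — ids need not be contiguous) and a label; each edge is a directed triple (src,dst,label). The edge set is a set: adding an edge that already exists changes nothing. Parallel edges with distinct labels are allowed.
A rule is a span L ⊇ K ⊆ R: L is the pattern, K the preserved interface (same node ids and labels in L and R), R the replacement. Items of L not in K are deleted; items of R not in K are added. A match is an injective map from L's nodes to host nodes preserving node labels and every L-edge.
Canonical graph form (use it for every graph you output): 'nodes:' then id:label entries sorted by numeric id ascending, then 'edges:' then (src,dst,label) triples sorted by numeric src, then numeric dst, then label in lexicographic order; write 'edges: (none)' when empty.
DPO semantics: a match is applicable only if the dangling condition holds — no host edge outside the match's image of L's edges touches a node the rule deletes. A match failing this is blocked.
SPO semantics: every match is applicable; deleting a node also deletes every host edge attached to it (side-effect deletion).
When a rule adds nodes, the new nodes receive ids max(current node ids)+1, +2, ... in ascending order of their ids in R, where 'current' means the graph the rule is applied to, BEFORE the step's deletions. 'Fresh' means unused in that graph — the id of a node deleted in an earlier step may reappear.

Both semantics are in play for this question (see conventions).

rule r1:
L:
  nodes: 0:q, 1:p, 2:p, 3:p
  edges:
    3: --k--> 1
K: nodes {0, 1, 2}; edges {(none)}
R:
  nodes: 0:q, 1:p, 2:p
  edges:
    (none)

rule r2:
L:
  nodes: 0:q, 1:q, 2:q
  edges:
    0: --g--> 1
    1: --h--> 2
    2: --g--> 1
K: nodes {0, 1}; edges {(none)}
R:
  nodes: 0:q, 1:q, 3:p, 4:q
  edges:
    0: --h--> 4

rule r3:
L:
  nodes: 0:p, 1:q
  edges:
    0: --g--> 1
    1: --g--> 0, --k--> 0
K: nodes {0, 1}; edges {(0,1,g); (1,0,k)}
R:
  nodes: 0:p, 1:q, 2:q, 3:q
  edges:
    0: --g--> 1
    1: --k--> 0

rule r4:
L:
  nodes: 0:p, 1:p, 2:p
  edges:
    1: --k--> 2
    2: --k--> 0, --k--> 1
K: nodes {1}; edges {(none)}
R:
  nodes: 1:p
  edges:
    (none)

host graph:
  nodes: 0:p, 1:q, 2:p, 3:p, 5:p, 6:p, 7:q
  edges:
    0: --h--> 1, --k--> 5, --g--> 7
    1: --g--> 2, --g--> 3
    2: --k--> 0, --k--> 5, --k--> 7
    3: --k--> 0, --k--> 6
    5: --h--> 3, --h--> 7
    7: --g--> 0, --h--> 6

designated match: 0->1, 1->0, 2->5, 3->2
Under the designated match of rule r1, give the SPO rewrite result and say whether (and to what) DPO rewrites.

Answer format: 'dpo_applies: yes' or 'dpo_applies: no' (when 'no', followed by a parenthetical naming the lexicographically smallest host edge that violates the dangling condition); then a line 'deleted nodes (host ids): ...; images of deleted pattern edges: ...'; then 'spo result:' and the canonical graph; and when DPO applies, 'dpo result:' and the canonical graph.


dpo_applies: no
(the rule deletes node 2, which keeps host edge (1,2,g) outside the match image — the dangling condition fails, DPO blocks; SPO proceeds and side-deletes such edges)
deleted nodes (host ids): 2; images of deleted pattern edges: (2,0,k)
spo result:
nodes: 0:p, 1:q, 3:p, 5:p, 6:p, 7:q
edges: (0,1,h); (0,5,k); (0,7,g); (1,3,g); (3,0,k); (3,6,k); (5,3,h); (5,7,h); (7,0,g); (7,6,h)


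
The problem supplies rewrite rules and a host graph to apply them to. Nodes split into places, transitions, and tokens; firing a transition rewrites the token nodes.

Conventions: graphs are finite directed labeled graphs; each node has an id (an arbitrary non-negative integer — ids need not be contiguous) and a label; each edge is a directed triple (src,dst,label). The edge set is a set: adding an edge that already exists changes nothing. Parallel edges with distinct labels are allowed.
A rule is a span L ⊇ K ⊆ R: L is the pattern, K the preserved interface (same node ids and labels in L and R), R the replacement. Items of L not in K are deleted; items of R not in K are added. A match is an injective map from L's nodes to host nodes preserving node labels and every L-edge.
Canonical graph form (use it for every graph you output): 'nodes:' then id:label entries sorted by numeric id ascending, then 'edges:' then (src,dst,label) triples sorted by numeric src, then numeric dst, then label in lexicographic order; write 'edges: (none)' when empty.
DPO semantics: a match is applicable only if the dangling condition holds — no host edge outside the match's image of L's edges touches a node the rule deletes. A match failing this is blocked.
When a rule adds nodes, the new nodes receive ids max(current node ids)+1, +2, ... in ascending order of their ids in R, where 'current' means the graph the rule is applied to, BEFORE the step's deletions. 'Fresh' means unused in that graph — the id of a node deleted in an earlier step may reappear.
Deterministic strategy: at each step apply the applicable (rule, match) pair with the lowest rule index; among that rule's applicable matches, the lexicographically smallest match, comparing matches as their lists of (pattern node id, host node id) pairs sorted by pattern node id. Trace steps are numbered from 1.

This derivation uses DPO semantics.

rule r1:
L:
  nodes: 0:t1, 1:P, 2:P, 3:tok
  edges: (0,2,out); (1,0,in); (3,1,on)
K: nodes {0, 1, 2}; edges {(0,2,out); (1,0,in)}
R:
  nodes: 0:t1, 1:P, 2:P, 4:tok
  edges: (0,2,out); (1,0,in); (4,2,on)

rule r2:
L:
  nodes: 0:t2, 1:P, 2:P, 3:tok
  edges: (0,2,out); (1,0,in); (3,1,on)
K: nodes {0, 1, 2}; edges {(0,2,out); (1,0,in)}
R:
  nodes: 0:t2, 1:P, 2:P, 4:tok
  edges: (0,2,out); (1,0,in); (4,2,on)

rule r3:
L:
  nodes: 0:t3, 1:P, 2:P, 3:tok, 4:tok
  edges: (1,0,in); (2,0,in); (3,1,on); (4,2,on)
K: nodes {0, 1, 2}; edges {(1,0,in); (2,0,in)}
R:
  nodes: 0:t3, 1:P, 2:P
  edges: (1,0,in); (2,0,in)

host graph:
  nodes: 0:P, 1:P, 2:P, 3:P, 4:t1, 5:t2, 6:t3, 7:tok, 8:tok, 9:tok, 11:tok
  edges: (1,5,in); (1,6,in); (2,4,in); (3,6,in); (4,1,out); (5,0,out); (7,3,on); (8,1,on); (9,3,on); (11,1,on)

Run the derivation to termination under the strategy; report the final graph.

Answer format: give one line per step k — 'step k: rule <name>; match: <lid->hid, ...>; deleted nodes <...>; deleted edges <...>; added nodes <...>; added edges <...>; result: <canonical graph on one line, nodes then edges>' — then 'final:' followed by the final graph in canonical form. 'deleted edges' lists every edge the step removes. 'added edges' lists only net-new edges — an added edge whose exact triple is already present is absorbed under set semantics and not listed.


step 1: rule r2; match: 0->5, 1->1, 2->0, 3->8; deleted nodes 8; deleted edges (8,1,on); added nodes 12; added edges (12,0,on); result: nodes: 0:P, 1:P, 2:P, 3:P, 4:t1, 5:t2, 6:t3, 7:tok, 9:tok, 11:tok, 12:tok edges: (1,5,in); (1,6,in); (2,4,in); (3,6,in); (4,1,out); (5,0,out); (7,3,on); (9,3,on); (11,1,on); (12,0,on)
step 2: rule r2; match: 0->5, 1->1, 2->0, 3->11; deleted nodes 11; deleted edges (11,1,on); added nodes 13; added edges (13,0,on); result: nodes: 0:P, 1:P, 2:P, 3:P, 4:t1, 5:t2, 6:t3, 7:tok, 9:tok, 12:tok, 13:tok edges: (1,5,in); (1,6,in); (2,4,in); (3,6,in); (4,1,out); (5,0,out); (7,3,on); (9,3,on); (12,0,on); (13,0,on)
final:
nodes: 0:P, 1:P, 2:P, 3:P, 4:t1, 5:t2, 6:t3, 7:tok, 9:tok, 12:tok, 13:tok
edges: (1,5,in); (1,6,in); (2,4,in); (3,6,in); (4,1,out); (5,0,out); (7,3,on); (9,3,on); (12,0,on); (13,0,on)


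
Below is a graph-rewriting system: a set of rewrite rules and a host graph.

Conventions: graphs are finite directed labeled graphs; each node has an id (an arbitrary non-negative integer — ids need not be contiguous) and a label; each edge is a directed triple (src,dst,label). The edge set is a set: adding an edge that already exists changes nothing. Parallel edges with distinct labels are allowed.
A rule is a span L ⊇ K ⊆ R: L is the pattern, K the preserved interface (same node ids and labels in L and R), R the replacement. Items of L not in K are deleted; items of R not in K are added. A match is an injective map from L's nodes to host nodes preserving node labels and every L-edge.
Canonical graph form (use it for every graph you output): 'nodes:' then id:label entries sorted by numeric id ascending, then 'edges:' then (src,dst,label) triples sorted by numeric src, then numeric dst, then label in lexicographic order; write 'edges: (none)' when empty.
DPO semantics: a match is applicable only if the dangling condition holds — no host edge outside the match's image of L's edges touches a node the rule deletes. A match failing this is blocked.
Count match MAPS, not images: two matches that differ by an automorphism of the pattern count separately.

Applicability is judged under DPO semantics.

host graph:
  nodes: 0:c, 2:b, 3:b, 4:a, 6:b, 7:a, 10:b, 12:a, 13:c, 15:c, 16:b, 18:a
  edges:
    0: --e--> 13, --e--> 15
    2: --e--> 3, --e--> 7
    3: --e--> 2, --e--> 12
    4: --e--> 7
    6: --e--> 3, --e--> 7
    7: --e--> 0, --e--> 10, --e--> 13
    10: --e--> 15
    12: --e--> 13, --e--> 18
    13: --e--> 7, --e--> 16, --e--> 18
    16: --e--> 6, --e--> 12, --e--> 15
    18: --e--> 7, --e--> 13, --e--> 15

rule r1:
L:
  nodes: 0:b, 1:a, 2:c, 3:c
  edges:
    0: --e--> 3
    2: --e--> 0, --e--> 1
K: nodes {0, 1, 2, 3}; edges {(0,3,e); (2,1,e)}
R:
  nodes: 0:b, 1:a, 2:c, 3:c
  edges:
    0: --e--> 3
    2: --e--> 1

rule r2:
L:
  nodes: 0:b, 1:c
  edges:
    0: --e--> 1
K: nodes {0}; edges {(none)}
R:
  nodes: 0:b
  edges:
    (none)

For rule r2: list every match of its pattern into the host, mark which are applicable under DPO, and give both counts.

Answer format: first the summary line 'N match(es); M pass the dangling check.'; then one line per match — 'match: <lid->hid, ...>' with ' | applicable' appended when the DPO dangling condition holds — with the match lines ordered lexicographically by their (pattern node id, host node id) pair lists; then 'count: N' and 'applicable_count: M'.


2 match(es); 0 pass the dangling check.
match: 0->10, 1->15
match: 0->16, 1->15
count: 2
applicable_count: 0


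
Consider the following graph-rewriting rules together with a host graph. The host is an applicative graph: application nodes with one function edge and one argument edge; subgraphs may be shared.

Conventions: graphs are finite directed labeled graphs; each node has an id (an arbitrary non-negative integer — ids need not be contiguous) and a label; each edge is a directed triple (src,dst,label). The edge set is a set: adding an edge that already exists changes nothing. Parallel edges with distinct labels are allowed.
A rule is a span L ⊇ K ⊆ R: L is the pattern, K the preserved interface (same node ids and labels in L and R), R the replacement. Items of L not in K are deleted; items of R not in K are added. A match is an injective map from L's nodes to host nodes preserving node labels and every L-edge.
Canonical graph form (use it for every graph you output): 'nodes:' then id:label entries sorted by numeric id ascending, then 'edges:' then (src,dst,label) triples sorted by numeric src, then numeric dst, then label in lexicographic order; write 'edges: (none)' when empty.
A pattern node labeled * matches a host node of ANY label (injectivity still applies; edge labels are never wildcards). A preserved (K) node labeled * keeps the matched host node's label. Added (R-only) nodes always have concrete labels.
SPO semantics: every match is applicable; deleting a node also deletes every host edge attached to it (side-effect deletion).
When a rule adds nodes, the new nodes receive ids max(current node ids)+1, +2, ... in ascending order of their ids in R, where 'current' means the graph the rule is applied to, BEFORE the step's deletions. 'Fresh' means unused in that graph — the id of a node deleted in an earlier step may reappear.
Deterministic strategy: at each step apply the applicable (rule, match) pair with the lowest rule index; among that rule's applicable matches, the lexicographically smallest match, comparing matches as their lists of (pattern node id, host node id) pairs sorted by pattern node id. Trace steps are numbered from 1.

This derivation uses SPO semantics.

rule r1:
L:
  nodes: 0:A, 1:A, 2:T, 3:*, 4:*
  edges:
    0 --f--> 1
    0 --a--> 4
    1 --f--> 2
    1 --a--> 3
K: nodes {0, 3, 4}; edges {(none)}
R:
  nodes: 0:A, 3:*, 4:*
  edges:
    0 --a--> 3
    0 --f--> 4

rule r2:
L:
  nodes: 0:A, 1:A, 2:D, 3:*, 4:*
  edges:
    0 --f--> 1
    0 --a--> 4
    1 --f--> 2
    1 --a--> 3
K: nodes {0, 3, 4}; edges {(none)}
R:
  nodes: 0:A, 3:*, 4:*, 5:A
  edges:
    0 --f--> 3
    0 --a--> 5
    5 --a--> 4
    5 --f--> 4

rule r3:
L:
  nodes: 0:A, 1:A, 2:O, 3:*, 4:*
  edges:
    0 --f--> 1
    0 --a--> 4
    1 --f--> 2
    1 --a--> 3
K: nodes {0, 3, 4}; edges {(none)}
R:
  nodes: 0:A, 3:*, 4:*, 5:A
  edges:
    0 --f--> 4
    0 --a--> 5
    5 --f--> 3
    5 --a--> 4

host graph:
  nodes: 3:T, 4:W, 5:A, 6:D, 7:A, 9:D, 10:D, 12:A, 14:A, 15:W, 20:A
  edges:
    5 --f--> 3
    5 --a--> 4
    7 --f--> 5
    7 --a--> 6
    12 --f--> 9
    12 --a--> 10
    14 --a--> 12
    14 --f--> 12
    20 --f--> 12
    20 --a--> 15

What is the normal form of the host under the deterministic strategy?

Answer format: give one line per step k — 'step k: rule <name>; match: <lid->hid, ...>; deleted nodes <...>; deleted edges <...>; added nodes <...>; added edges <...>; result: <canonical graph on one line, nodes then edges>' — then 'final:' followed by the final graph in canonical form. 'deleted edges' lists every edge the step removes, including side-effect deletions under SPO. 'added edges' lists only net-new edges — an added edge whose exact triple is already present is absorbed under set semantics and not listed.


step 1: rule r1; match: 0->7, 1->5, 2->3, 3->4, 4->6; deleted nodes 3, 5; deleted edges (5,3,f); (5,4,a); (7,5,f); (7,6,a); added nodes (none); added edges (7,4,a); (7,6,f); result: nodes: 4:W, 6:D, 7:A, 9:D, 10:D, 12:A, 14:A, 15:W, 20:A edges: (7,4,a); (7,6,f); (12,9,f); (12,10,a); (14,12,a); (14,12,f); (20,12,f); (20,15,a)
step 2: rule r2; match: 0->20, 1->12, 2->9, 3->10, 4->15; deleted nodes 9, 12; deleted edges (12,9,f); (12,10,a); (14,12,a); (14,12,f); (20,12,f); (20,15,a); added nodes 21; added edges (20,10,f); (20,21,a); (21,15,a); (21,15,f); result: nodes: 4:W, 6:D, 7:A, 10:D, 14:A, 15:W, 20:A, 21:A edges: (7,4,a); (7,6,f); (20,10,f); (20,21,a); (21,15,a); (21,15,f)
final:
nodes: 4:W, 6:D, 7:A, 10:D, 14:A, 15:W, 20:A, 21:A
edges: (7,4,a); (7,6,f); (20,10,f); (20,21,a); (21,15,a); (21,15,f)


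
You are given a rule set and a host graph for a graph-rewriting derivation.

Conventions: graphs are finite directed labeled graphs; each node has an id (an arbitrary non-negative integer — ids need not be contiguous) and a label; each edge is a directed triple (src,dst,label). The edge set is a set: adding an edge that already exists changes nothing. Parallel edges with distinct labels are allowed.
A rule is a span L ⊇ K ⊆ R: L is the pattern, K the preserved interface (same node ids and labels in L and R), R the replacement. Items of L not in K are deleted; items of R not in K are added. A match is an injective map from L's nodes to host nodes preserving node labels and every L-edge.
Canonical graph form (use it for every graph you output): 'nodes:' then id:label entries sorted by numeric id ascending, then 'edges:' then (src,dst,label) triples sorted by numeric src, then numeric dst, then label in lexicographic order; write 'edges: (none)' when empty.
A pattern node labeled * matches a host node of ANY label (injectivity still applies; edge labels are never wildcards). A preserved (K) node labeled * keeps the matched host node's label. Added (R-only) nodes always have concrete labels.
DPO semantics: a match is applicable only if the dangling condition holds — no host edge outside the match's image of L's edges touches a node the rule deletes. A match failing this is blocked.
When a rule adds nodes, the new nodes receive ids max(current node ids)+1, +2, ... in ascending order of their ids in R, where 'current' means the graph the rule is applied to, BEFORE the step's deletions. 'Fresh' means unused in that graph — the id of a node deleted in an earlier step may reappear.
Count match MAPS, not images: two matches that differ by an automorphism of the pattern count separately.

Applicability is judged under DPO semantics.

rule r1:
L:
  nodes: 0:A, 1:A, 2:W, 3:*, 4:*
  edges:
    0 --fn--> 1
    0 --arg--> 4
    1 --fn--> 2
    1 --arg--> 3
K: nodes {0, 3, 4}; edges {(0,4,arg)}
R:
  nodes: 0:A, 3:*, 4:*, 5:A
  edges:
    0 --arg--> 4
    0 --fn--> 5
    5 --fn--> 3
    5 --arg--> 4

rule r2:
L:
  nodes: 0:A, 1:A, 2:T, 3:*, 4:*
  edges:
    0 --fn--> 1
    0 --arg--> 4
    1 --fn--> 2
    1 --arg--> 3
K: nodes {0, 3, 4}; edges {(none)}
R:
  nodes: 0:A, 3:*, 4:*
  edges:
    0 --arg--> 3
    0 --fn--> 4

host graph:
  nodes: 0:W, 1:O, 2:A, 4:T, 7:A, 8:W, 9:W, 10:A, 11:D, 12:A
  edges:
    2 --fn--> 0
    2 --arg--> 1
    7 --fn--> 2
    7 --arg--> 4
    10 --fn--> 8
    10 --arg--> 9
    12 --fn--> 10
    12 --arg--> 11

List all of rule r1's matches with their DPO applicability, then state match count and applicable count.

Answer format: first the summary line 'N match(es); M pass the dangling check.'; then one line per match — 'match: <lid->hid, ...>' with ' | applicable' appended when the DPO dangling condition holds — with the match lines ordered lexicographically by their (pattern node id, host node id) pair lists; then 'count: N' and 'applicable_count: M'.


2 match(es); 2 pass the dangling check.
match: 0->7, 1->2, 2->0, 3->1, 4->4 | applicable
match: 0->12, 1->10, 2->8, 3->9, 4->11 | applicable
count: 2
applicable_count: 2
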